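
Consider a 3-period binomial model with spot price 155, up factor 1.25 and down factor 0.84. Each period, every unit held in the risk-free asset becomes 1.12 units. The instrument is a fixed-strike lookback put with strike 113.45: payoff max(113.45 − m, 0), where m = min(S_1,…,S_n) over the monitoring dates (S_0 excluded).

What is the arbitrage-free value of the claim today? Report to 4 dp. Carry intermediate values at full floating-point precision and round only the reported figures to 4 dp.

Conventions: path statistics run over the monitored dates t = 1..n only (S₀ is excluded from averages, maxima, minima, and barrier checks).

Under the martingale measure an up-move has probability p* = 0.6829; value the claim as the probability-weighted average of per-path payoffs, discounted 3 periods at R = 1.12.
Enumerate all 2^3 = 8 price paths (U = up ×1.25, D = down ×0.84); each path with k up-moves has probability p*^k·(1−p*)^(3−k).
DDD: m=91.8691, payoff=21.5809, prob=0.031877
UDD: m=136.7100, payoff=0.0000, prob=0.068658
DUD: m=130.2000, payoff=0.0000, prob=0.068658
UUD: m=193.7500, payoff=0.0000, prob=0.147879
DDU: m=109.3680, payoff=4.0820, prob=0.068658
UDU: m=162.7500, payoff=0.0000, prob=0.147879
DUU: m=130.2000, payoff=0.0000, prob=0.147879
UUU: m=193.7500, payoff=0.0000, prob=0.318510
Price = Σ prob·payoff / R^3 = 0.968199 / 1.404928 = 0.6891

price = 0.6891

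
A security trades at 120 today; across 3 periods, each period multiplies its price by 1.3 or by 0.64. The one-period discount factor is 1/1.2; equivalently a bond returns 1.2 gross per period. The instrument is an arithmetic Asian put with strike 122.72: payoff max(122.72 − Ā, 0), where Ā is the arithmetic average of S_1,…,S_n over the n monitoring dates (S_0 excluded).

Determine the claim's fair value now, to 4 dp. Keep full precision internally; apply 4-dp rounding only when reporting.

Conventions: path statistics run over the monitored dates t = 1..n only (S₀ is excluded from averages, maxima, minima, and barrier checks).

No-arbitrage gives p* = (R−d)/(u−d) = 0.8485: enumerate every path, weight its payoff by its p*-probability, and discount by R^3.
Enumerate all 2^3 = 8 price paths (U = up ×1.3, D = down ×0.64); each path with k up-moves has probability p*^k·(1−p*)^(3−k).
DDD: Ā=52.4698, payoff=70.2502, prob=0.003478
UDD: Ā=106.5792, payoff=16.1408, prob=0.019479
DUD: Ā=80.1792, payoff=42.5408, prob=0.019479
UUD: Ā=162.8640, payoff=0.0000, prob=0.109080
DDU: Ā=63.2832, payoff=59.4368, prob=0.019479
UDU: Ā=128.5440, payoff=0.0000, prob=0.109080
DUU: Ā=102.1440, payoff=20.5760, prob=0.109080
UUU: Ā=207.4800, payoff=0.0000, prob=0.610847
Price = Σ prob·payoff / R^3 = 4.789551 / 1.728000 = 2.7717

price = 2.7717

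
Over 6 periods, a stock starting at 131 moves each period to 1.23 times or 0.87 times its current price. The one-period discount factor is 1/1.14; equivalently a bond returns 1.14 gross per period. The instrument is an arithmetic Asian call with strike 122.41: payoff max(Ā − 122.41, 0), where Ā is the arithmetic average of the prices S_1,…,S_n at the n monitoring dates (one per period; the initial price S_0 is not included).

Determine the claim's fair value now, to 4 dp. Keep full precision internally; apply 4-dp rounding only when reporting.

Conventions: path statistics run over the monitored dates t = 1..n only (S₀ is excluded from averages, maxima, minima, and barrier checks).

price = 41.1823

Risk-neutral up-probability p* = (R−d)/(u−d) = (1.14−0.87)/(1.23−0.87) = 0.7500; the claim prices as the p*-weighted sum of path payoffs discounted by R^6.
Enumerate all 2^6 = 64 price paths (U = up ×1.23, D = down ×0.87); each path with k up-moves has probability p*^k·(1−p*)^(6−k).
DDDDDD: Ā=82.7559, payoff=0.0000, prob=0.000244
UDDDDD: Ā=116.9998, payoff=0.0000, prob=0.000732
DUDDDD: Ā=109.1398, payoff=0.0000, prob=0.000732
UUDDDD: Ā=154.3010, payoff=31.8910, prob=0.002197
DDUDDD: Ā=102.3016, payoff=0.0000, prob=0.000732
UDUDDD: Ā=144.6332, payoff=22.2232, prob=0.002197
DUUDDD: Ā=136.7732, payoff=14.3632, prob=0.002197
UUUDDD: Ā=193.3691, payoff=70.9591, prob=0.006592
DDDUDD: Ā=96.3523, payoff=0.0000, prob=0.000732
UDDUDD: Ā=136.2222, payoff=13.8122, prob=0.002197
DUDUDD: Ā=128.3622, payoff=5.9522, prob=0.002197
UUDUDD: Ā=181.4777, payoff=59.0677, prob=0.006592
DDUUDD: Ā=121.5240, payoff=0.0000, prob=0.002197
UDUUDD: Ā=171.8099, payoff=49.3999, prob=0.006592
DUUUDD: Ā=163.9499, payoff=41.5399, prob=0.006592
UUUUDD: Ā=231.7912, payoff=109.3812, prob=0.019775
DDDDUD: Ā=91.1765, payoff=0.0000, prob=0.000732
UDDDUD: Ā=128.9047, payoff=6.4947, prob=0.002197
DUDDUD: Ā=121.0447, payoff=0.0000, prob=0.002197
UUDDUD: Ā=171.1322, payoff=48.7222, prob=0.006592
DDUDUD: Ā=114.2065, payoff=0.0000, prob=0.002197
UDUDUD: Ā=161.4644, payoff=39.0544, prob=0.006592
DUUDUD: Ā=153.6044, payoff=31.1944, prob=0.006592
UUUDUD: Ā=217.1648, payoff=94.7548, prob=0.019775
DDDUUD: Ā=108.2573, payoff=0.0000, prob=0.002197
UDDUUD: Ā=153.0534, payoff=30.6434, prob=0.006592
DUDUUD: Ā=145.1934, payoff=22.7834, prob=0.006592
UUDUUD: Ā=205.2734, payoff=82.8634, prob=0.019775
DDUUUD: Ā=138.3552, payoff=15.9452, prob=0.006592
UDUUUD: Ā=195.6056, payoff=73.1956, prob=0.019775
DUUUUD: Ā=187.7456, payoff=65.3356, prob=0.019775
UUUUUD: Ā=265.4334, payoff=143.0234, prob=0.059326
DDDDDU: Ā=86.6735, payoff=0.0000, prob=0.000732
UDDDDU: Ā=122.5384, payoff=0.1284, prob=0.002197
DUDDDU: Ā=114.6784, payoff=0.0000, prob=0.002197
UUDDDU: Ā=162.1316, payoff=39.7216, prob=0.006592
DDUDDU: Ā=107.8402, payoff=0.0000, prob=0.002197
UDUDDU: Ā=152.4638, payoff=30.0538, prob=0.006592
DUUDDU: Ā=144.6038, payoff=22.1938, prob=0.006592
UUUDDU: Ā=204.4398, payoff=82.0298, prob=0.019775
DDDUDU: Ā=101.8910, payoff=0.0000, prob=0.002197
UDDUDU: Ā=144.0528, payoff=21.6428, prob=0.006592
DUDUDU: Ā=136.1928, payoff=13.7828, prob=0.006592
UUDUDU: Ā=192.5484, payoff=70.1384, prob=0.019775
DDUUDU: Ā=129.3546, payoff=6.9446, prob=0.006592
UDUUDU: Ā=182.8806, payoff=60.4706, prob=0.019775
DUUUDU: Ā=175.0206, payoff=52.6106, prob=0.019775
UUUUDU: Ā=247.4429, payoff=125.0329, prob=0.059326
DDDDUU: Ā=96.7151, payoff=0.0000, prob=0.002197
UDDDUU: Ā=136.7352, payoff=14.3252, prob=0.006592
DUDDUU: Ā=128.8752, payoff=6.4652, prob=0.006592
UUDDUU: Ā=182.2029, payoff=59.7929, prob=0.019775
DDUDUU: Ā=122.0370, payoff=0.0000, prob=0.006592
UDUDUU: Ā=172.5351, payoff=50.1251, prob=0.019775
DUUDUU: Ā=164.6751, payoff=42.2651, prob=0.019775
UUUDUU: Ā=232.8165, payoff=110.4065, prob=0.059326
DDDUUU: Ā=116.0878, payoff=0.0000, prob=0.006592
UDDUUU: Ā=164.1241, payoff=41.7141, prob=0.019775
DUDUUU: Ā=156.2641, payoff=33.8541, prob=0.019775
UUDUUU: Ā=220.9251, payoff=98.5151, prob=0.059326
DDUUUU: Ā=149.4259, payoff=27.0159, prob=0.019775
UDUUUU: Ā=211.2573, payoff=88.8473, prob=0.059326
DUUUUU: Ā=203.3973, payoff=80.9873, prob=0.059326
UUUUUU: Ā=287.5617, payoff=165.1517, prob=0.177979
Price = Σ prob·payoff / R^6 = 90.394037 / 2.194973 = 41.1823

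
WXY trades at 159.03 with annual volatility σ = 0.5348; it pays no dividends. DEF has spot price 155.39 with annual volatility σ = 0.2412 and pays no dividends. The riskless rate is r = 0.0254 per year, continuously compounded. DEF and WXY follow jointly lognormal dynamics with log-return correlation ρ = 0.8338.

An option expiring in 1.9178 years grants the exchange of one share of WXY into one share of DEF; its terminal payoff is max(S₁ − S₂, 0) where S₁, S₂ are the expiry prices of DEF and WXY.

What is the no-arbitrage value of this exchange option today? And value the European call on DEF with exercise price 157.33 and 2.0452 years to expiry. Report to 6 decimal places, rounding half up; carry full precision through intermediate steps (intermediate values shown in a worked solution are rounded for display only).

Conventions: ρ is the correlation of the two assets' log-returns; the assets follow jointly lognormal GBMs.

exchange price = 29.098477
price(DEF call K=157.33) = 24.013202

σ_eff = √(σ₁² + σ₂² − 2ρσ₁σ₂) = √(0.2412² + 0.5348² − 2·0.8338·0.2412·0.5348) = 0.359275
d₁ = (ln(S₁/S₂) + (q₂ − q₁ + σ_eff²/2)T) / (σ_eff√T) = (ln(155.39/159.03) + (0.0 − 0.0 + 0.064539)·1.9178) / 0.497541 = 0.202232
d₂ = d₁ − σ_eff√T = 0.202232 − 0.497541 = -0.295309
N(d₁) = 0.580132,  N(d₂) = 0.383879
V = S₁·e^{−q₁T}·N(d₁) − S₂·e^{−q₂T}·N(d₂) = 90.146754 − 61.048277 = 29.098477
[vanilla: DEF call K=157.33]
σ√T = 0.2412·√2.0452 = 0.344941
d₁ = (ln(S/K) + (r+σ²/2)T) / (σ√T) = (ln(155.39/157.33) + (0.0254+0.2412²/2)·2.0452) / 0.344941 = (-0.012407 + 0.111440) / 0.344941 = 0.287101
d₂ = d₁ − σ√T = 0.287101 − 0.344941 = -0.057841
e^{−rT} = 0.949378
N(d₁) = 0.612982,  N(d₂) = 0.476938
price = S·N(d₁) − K·e^{−rT}·N(d₂) = 95.251337 − 71.238135 = 24.013202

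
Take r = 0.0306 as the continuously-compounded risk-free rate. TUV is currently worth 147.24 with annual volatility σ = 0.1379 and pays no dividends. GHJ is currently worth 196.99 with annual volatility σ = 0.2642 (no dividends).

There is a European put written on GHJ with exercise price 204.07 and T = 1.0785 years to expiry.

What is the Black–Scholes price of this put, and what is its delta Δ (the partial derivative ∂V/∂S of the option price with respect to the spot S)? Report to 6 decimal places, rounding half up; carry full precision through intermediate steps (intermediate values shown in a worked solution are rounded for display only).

price = 21.748137
Δ = -0.448768

σ√T = 0.2642·√1.0785 = 0.274374
d₁ = (ln(S/K) + (r+σ²/2)T) / (σ√T) = (ln(196.99/204.07) + (0.0306+0.2642²/2)·1.0785) / 0.274374 = (-0.035310 + 0.070643) / 0.274374 = 0.128775
d₂ = d₁ − σ√T = 0.128775 − 0.274374 = -0.145599
e^{−rT} = 0.967537
N(−d₁) = 0.448768,  N(−d₂) = 0.557881
Put price V = K·e^{−rT}·N(−d₂) − S·N(−d₁) = 110.150909 − 88.402771 = 21.748137
Δ = −N(−d₁) = -0.448768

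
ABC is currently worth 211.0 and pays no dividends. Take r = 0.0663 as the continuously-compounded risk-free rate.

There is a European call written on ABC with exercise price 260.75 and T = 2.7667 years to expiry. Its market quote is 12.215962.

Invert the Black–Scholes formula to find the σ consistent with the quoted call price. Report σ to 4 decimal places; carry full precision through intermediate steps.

At σ = 0.1061 the Black–Scholes value reproduces the quote:
σ√T = 0.1061·√2.7667 = 0.176480
d₁ = (ln(S/K) + (r+σ²/2)T) / (σ√T) = (ln(211.0/260.75) + (0.0663+0.1061²/2)·2.7667) / 0.176480 = (-0.211704 + 0.199005) / 0.176480 = -0.071958
d₂ = d₁ − σ√T = -0.071958 − 0.176480 = -0.248438
e^{−rT} = 0.832408
N(d₁) = 0.471318,  N(d₂) = 0.401898
V = S·N(d₁) − K·e^{−rT}·N(d₂) = 99.448068 − 87.232107 = 12.215962 (the quoted price), and the Black–Scholes price is strictly increasing in σ, so σ is unique

sigma = 0.1061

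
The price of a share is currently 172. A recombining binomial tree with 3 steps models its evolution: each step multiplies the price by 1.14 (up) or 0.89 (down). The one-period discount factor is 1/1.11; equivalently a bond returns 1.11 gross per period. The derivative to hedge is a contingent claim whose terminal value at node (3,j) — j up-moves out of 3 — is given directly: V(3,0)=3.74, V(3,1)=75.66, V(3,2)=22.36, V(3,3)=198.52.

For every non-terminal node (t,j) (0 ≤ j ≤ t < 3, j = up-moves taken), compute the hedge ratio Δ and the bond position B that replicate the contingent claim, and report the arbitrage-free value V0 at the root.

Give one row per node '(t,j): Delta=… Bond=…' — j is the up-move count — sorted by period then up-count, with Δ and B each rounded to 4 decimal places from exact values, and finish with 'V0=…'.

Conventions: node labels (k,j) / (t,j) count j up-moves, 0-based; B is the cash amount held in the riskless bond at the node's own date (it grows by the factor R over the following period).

No-arbitrage ⇒ martingale measure with p* = (R−d)/(u−d) = 0.8800.
Payoffs at expiry: V(3,0)=3.7400, V(3,1)=75.6600, V(3,2)=22.3600, V(3,3)=198.5200
  t=2,j=0: stock 136.2412 → up 155.3150 (V=75.6600), down 121.2547 (V=3.7400). Price 60.3870; hedge Δ=2.1115, bond B=-227.2930.
  t=2,j=1: stock 174.5112 → up 198.9428 (V=22.3600), down 155.3150 (V=75.6600). Price 25.9063; hedge Δ=-1.2217, bond B=239.1063.
  t=2,j=2: stock 223.5312 → up 254.8256 (V=198.5200), down 198.9428 (V=22.3600). Price 159.8025; hedge Δ=3.1523, bond B=-544.8375.
  t=1,j=0: stock 153.0800 → up 174.5112 (V=25.9063), down 136.2412 (V=60.3870). Price 27.0667; hedge Δ=-0.9010, bond B=164.9895.
  t=1,j=1: stock 196.0800 → up 223.5312 (V=159.8025), down 174.5112 (V=25.9063). Price 129.4910; hedge Δ=2.7315, bond B=-406.0939.
  t=0,j=0: stock 172.0000 → up 196.0800 (V=129.4910), down 153.0800 (V=27.0667). Price 105.5856; hedge Δ=2.3820, bond B=-304.1116.
Sanity check at the root: Δ(0,0)·S0 + B(0,0) reproduces V0 = 105.5856.

(0,0): Delta=2.3820 Bond=-304.1116
(1,0): Delta=-0.9010 Bond=164.9895
(1,1): Delta=2.7315 Bond=-406.0939
(2,0): Delta=2.1115 Bond=-227.2930
(2,1): Delta=-1.2217 Bond=239.1063
(2,2): Delta=3.1523 Bond=-544.8375
V0=105.5856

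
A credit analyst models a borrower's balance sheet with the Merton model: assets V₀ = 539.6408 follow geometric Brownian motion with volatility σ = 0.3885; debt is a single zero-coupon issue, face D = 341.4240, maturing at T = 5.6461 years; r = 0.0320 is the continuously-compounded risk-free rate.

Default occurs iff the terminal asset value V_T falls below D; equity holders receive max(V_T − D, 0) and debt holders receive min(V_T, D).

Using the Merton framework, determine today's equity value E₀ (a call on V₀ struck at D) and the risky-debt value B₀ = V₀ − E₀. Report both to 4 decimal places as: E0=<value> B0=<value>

E0=304.0794 B0=235.5614

With assets at 539.6408 and a single debt payment of 341.4240 at 5.6461 years:
d₁ = [ln(V₀/D) + (r + σ²/2)T] / (σ√T)
   = [ln(539.6408/341.4240) + (0.0320 + 0.5·0.3885²)·5.6461] / (0.3885·√5.6461)
   = [0.457779 + 0.606764] / 0.923135 = 1.153182
d₂ = d₁ − σ√T = 1.153182 − 0.923135 = 0.230047
N(d₁) = 0.875582,  N(d₂) = 0.590972,  e^(−rT) = 0.834706
E₀ = V₀·N(d₁) − D·e^(−rT)·N(d₂)
   = 539.6408·0.875582 − 341.4240·0.834706·0.590972 = 304.079363
B₀ = V₀ − E₀ = 539.6408 − 304.079363 = 235.561437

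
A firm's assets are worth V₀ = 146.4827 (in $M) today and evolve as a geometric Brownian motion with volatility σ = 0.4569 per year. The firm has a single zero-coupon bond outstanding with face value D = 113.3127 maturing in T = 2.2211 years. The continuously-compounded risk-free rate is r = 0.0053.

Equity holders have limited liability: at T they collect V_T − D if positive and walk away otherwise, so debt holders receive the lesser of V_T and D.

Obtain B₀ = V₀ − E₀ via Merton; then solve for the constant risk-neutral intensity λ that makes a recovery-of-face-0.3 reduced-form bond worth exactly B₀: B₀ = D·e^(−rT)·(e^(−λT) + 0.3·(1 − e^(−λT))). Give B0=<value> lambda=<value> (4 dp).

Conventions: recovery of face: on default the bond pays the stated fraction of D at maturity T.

B0=92.2700 lambda=0.1304

Work the structural quantities from V₀ = 146.4827 against face 113.3127:
d₁ = [ln(V₀/D) + (r + σ²/2)T] / (σ√T)
   = [ln(146.4827/113.3127) + (0.0053 + 0.5·0.4569²)·2.2211] / (0.4569·√2.2211)
   = [0.256756 + 0.243608] / 0.680934 = 0.734819
d₂ = d₁ − σ√T = 0.734819 − 0.680934 = 0.053885
N(d₁) = 0.768775,  N(d₂) = 0.521487,  e^(−rT) = 0.988297
E₀ = V₀·N(d₁) − D·e^(−rT)·N(d₂)
   = 146.4827·0.768775 − 113.3127·0.988297·0.521487 = 54.212747
B₀ = V₀ − E₀ = 146.4827 − 54.212747 = 92.269953
e^(−λT) = (B₀·e^(rT)/D − 0.3)/(1 − 0.3) = (92.2700·1.011841/113.3127 − 0.3)/0.7 = 0.74848242
λ = −ln(0.74848242)/2.2211 = 0.130434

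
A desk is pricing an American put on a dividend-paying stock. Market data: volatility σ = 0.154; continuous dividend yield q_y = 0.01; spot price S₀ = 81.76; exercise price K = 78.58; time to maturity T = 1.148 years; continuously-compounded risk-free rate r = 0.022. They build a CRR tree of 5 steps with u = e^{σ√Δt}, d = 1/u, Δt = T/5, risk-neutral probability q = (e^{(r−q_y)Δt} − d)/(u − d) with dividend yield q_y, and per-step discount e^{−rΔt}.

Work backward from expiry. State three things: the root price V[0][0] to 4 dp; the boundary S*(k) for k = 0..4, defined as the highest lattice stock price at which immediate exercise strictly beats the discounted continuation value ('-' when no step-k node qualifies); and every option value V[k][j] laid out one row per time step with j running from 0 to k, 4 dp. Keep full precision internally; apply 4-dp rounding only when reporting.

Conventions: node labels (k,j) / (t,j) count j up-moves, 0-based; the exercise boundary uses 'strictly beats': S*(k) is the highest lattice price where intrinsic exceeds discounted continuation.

Δt=0.22960, u=1.07658, d=0.92887, q=0.50024, disc=e^(-rΔt)=0.99496
k=5 terminal: V=max(K-S,0) → 22.0467 13.0562 2.6360 0.0000 0.0000 0.0000
k=4: j=0 S=60.8628 intr=17.7172 cont=17.4609 V=17.7172[EX]; j=1 S=70.5418 intr=8.0382 cont=7.8041 V=8.0382[EX]; j=2 S=81.7600 intr=0.0000 cont=1.3107 V=1.3107[hold]; j=3 S=94.7623 intr=0.0000 cont=0.0000 V=0.0000[hold]; j=4 S=109.8323 intr=0.0000 cont=0.0000 V=0.0000[hold]  S*(4)=70.5418
k=3: j=0 S=65.5238 intr=13.0562 cont=12.8105 V=13.0562[EX]; j=1 S=75.9440 intr=2.6360 cont=4.6493 V=4.6493[hold]; j=2 S=88.0214 intr=0.0000 cont=0.6517 V=0.6517[hold]; j=3 S=102.0194 intr=0.0000 cont=0.0000 V=0.0000[hold]  S*(3)=65.5238
k=2: j=0 S=70.5418 intr=8.0382 cont=8.8062 V=8.8062[hold]; j=1 S=81.7600 intr=0.0000 cont=2.6362 V=2.6362[hold]; j=2 S=94.7623 intr=0.0000 cont=0.3241 V=0.3241[hold]  S*(2)=-
k=1: j=0 S=75.9440 intr=2.6360 cont=5.6909 V=5.6909[hold]; j=1 S=88.0214 intr=0.0000 cont=1.4722 V=1.4722[hold]  S*(1)=-
k=0: j=0 S=81.7600 intr=0.0000 cont=3.5625 V=3.5625[hold]  S*(0)=-

price = 3.5625
boundary = - - - 65.5238 70.5418
tree:
3.5625
5.6909 1.4722
8.8062 2.6362 0.3241
13.0562 4.6493 0.6517 0.0000
17.7172 8.0382 1.3107 0.0000 0.0000
22.0467 13.0562 2.6360 0.0000 0.0000 0.0000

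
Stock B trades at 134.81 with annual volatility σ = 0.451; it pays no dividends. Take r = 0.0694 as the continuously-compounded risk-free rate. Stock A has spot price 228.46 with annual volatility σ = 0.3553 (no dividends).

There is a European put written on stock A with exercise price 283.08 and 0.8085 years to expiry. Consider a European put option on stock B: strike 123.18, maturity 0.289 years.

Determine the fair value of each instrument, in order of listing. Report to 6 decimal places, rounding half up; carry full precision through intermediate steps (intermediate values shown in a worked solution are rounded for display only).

[stock A put K=283.08]
σ√T = 0.3553·√0.8085 = 0.319474
d₁ = (ln(S/K) + (r+σ²/2)T) / (σ√T) = (ln(228.46/283.08) + (0.0694+0.3553²/2)·0.8085) / 0.319474 = (-0.214368 + 0.107142) / 0.319474 = -0.335636
d₂ = d₁ − σ√T = -0.335636 − 0.319474 = -0.655109
e^{−rT} = 0.945435
N(−d₁) = 0.631427,  N(−d₂) = 0.743801
price = K·e^{−rT}·N(−d₂) − S·N(−d₁) = 199.066375 − 144.255845 = 54.810531
[stock B put K=123.18]
σ√T = 0.451·√0.289 = 0.242452
d₁ = (ln(S/K) + (r+σ²/2)T) / (σ√T) = (ln(134.81/123.18) + (0.0694+0.451²/2)·0.289) / 0.242452 = (0.090220 + 0.049448) / 0.242452 = 0.576064
d₂ = d₁ − σ√T = 0.576064 − 0.242452 = 0.333612
e^{−rT} = 0.980143
N(−d₁) = 0.282286,  N(−d₂) = 0.369336
price = K·e^{−rT}·N(−d₂) − S·N(−d₁) = 44.591450 − 38.054979 = 6.536470

price(stock A put K=283.08) = 54.810531
price(stock B put K=123.18) = 6.536470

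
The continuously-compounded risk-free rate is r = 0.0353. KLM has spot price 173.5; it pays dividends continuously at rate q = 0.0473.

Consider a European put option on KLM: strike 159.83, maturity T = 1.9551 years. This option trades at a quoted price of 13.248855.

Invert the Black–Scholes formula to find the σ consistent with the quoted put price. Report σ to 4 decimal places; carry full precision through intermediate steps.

At σ = 0.2035 the Black–Scholes value reproduces the quote:
σ√T = 0.2035·√1.9551 = 0.284544
d₁ = (ln(S/K) + (r−q+σ²/2)T) / (σ√T) = (ln(173.5/159.83) + (0.0353−0.0473+0.2035²/2)·1.9551) / 0.284544 = (0.082067 + 0.017021) / 0.284544 = 0.348235
d₂ = d₁ − σ√T = 0.348235 − 0.284544 = 0.063692
e^{−rT} = 0.933313
e^{−qT} = 0.911671
N(−d₁) = 0.363832,  N(−d₂) = 0.474608
V = K·e^{−rT}·N(−d₂) − S·e^{−qT}·N(−d₁) = 70.797893 − 57.549038 = 13.248855 (the observed quote) — the price is monotone increasing in volatility, hence this σ is the only solution

sigma = 0.2035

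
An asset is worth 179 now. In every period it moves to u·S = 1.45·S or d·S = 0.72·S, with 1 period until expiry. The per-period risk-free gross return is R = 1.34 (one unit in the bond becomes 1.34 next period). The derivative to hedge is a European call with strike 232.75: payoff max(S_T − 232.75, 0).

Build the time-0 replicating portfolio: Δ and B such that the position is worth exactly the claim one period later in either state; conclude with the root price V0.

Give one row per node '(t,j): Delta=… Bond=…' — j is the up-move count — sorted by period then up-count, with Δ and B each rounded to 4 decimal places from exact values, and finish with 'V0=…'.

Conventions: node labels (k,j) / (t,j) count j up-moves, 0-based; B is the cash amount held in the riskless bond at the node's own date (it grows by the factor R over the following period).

The replicating-portfolio and risk-neutral prices coincide; use p* = (1.34−0.72)/(1.45−0.72) = 0.8493 for the latter.
Payoffs at expiry: V(1,0)=0.0000, V(1,1)=26.8000
(0,0): S=179.0000. Δ = (V_up−V_dn)/(S_up−S_dn) = (26.8000−0.0000)/(259.5500−128.8800) = 0.2051. V = [p*·26.8000 + (1−p*)·0.0000]/1.34 = 16.9863. B = V − Δ·S = -19.7260.
Check: Δ(0,0)·S0 + B(0,0) = 16.9863 = V0.

(0,0): Delta=0.2051 Bond=-19.7260
V0=16.9863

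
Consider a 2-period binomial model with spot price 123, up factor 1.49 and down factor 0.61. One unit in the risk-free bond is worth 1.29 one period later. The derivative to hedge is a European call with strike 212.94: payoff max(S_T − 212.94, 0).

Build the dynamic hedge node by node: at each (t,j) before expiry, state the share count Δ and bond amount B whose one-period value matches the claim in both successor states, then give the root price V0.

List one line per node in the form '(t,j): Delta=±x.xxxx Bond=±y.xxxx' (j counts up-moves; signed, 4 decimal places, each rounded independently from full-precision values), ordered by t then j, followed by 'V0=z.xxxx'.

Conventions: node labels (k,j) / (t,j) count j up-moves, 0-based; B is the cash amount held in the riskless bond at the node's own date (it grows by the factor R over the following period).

Risk-neutral probability p* = (R−d)/(u−d) = (1.29−0.61)/(1.49−0.61) = 0.7727.
Payoffs at expiry: V(2,0)=0.0000, V(2,1)=0.0000, V(2,2)=60.1323
(1,0): S=75.0300. Δ = (V_up−V_dn)/(S_up−S_dn) = (0.0000−0.0000)/(111.7947−45.7683) = 0.0000. V = [p*·0.0000 + (1−p*)·0.0000]/1.29 = 0.0000. B = V − Δ·S = 0.0000.
(1,1): S=183.2700. Δ = (V_up−V_dn)/(S_up−S_dn) = (60.1323−0.0000)/(273.0723−111.7947) = 0.3728. V = [p*·60.1323 + (1−p*)·0.0000]/1.29 = 36.0201. B = V − Δ·S = -32.3121.
(0,0): S=123.0000. Δ = (V_up−V_dn)/(S_up−S_dn) = (36.0201−0.0000)/(183.2700−75.0300) = 0.3328. V = [p*·36.0201 + (1−p*)·0.0000]/1.29 = 21.5765. B = V − Δ·S = -19.3554.
Check: Δ(0,0)·S0 + B(0,0) = 21.5765 = V0.

(0,0): Delta=0.3328 Bond=-19.3554
(1,0): Delta=0.0000 Bond=0.0000
(1,1): Delta=0.3728 Bond=-32.3121
V0=21.5765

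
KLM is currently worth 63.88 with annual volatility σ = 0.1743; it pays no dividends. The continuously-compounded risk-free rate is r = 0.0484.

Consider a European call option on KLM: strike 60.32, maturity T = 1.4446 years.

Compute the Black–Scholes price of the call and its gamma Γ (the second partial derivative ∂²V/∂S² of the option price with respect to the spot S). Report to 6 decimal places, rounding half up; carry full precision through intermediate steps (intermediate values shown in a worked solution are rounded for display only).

σ√T = 0.1743·√1.4446 = 0.209494
d₁ = (ln(S/K) + (r+σ²/2)T) / (σ√T) = (ln(63.88/60.32) + (0.0484+0.1743²/2)·1.4446) / 0.209494 = (0.057343 + 0.091862) / 0.209494 = 0.712217
d₂ = d₁ − σ√T = 0.712217 − 0.209494 = 0.502723
e^{−rT} = 0.932470
N(d₁) = 0.761835,  N(d₂) = 0.692421
Call price V = S·N(d₁) − K·e^{−rT}·N(d₂) = 48.666008 − 38.946283 = 9.719725
φ(d₁) = (1/√(2π))·e^{−d₁²/2} = 0.309572
Γ = φ(d₁) / (S·σ·√T) = 0.023133

price = 9.719725
Γ = 0.023133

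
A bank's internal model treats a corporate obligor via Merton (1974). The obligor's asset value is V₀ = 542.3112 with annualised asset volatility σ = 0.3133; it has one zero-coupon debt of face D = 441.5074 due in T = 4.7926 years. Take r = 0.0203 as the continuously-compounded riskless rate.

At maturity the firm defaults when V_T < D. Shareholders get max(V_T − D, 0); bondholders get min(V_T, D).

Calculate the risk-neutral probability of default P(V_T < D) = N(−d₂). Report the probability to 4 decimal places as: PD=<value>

PD=0.4607

Work the structural quantities from V₀ = 542.3112 against face 441.5074:
d₁ = [ln(V₀/D) + (r + σ²/2)T] / (σ√T)
   = [ln(542.3112/441.5074) + (0.0203 + 0.5·0.3133²)·4.7926] / (0.3133·√4.7926)
   = [0.205645 + 0.332503] / 0.685877 = 0.784614
d₂ = d₁ − σ√T = 0.784614 − 0.685877 = 0.098737
risk-neutral PD = N(−d₂) = N(-0.098737) = 0.460673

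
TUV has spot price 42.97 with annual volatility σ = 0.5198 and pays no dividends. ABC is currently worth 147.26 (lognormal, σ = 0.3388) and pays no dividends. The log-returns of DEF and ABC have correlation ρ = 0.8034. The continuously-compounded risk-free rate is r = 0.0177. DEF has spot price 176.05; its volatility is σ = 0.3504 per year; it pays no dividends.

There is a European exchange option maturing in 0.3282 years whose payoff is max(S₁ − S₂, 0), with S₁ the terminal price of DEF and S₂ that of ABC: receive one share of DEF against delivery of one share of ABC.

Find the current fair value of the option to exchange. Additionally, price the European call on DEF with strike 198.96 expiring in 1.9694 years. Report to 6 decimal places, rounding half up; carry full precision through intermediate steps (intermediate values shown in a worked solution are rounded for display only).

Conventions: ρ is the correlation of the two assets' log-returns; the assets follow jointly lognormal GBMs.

exchange price = 29.457853
price(DEF call K=198.96) = 28.259955

σ_eff = √(σ₁² + σ₂² − 2ρσ₁σ₂) = √(0.3504² + 0.3388² − 2·0.8034·0.3504·0.3388) = 0.216364
d₁ = (ln(S₁/S₂) + (q₂ − q₁ + σ_eff²/2)T) / (σ_eff√T) = (ln(176.05/147.26) + (0.0 − 0.0 + 0.023407)·0.3282) / 0.123952 = 1.502597
d₂ = d₁ − σ_eff√T = 1.502597 − 0.123952 = 1.378644
N(d₁) = 0.933528,  N(d₂) = 0.915998
V = S₁·e^{−q₁T}·N(d₁) − S₂·e^{−q₂T}·N(d₂) = 164.347682 − 134.889829 = 29.457853
[vanilla: DEF call K=198.96]
σ√T = 0.3504·√1.9694 = 0.491735
d₁ = (ln(S/K) + (r+σ²/2)T) / (σ√T) = (ln(176.05/198.96) + (0.0177+0.3504²/2)·1.9694) / 0.491735 = (-0.122336 + 0.155760) / 0.491735 = 0.067972
d₂ = d₁ − σ√T = 0.067972 − 0.491735 = -0.423763
e^{−rT} = 0.965742
N(d₁) = 0.527096,  N(d₂) = 0.335869
price = S·N(d₁) − K·e^{−rT}·N(d₂) = 92.795264 − 64.535309 = 28.259955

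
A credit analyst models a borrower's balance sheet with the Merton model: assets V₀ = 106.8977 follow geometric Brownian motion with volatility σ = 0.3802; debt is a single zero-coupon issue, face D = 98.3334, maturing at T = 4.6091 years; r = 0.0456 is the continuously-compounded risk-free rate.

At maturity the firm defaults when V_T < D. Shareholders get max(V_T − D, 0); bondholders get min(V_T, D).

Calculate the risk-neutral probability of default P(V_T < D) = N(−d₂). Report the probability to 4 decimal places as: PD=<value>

With assets at 106.8977 and a single debt payment of 98.3334 at 4.6091 years:
d₁ = [ln(V₀/D) + (r + σ²/2)T] / (σ√T)
   = [ln(106.8977/98.3334) + (0.0456 + 0.5·0.3802²)·4.6091] / (0.3802·√4.6091)
   = [0.083509 + 0.543302] / 0.816244 = 0.767921
d₂ = d₁ − σ√T = 0.767921 − 0.816244 = -0.048324
risk-neutral PD = N(−d₂) = N(0.048324) = 0.519271

PD=0.5193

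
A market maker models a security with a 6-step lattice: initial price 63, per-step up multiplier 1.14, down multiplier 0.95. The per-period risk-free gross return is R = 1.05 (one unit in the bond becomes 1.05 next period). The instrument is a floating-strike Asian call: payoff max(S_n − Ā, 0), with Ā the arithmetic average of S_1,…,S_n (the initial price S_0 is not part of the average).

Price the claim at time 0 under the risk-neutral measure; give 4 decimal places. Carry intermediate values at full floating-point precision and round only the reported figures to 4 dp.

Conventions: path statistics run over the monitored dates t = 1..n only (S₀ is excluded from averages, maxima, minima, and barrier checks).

Risk-neutral up-probability p* = (R−d)/(u−d) = (1.05−0.95)/(1.14−0.95) = 0.5263; the claim prices as the p*-weighted sum of path payoffs discounted by R^6.
Enumerate all 2^6 = 64 price paths (U = up ×1.14, D = down ×0.95); each path with k up-moves has probability p*^k·(1−p*)^(6−k).
DDDDDD: Ā=52.8492, payoff=0.0000, prob=0.011296
UDDDDD: Ā=63.4190, payoff=0.0000, prob=0.012551
DUDDDD: Ā=61.4240, payoff=0.0000, prob=0.012551
UUDDDD: Ā=73.7088, payoff=0.0000, prob=0.013946
DDUDDD: Ā=59.5288, payoff=0.0000, prob=0.012551
UDUDDD: Ā=71.4345, payoff=0.0000, prob=0.013946
DUUDDD: Ā=69.4395, payoff=0.0000, prob=0.013946
UUUDDD: Ā=83.3274, payoff=0.0000, prob=0.015496
DDDUDD: Ā=57.7283, payoff=0.0000, prob=0.012551
UDDUDD: Ā=69.2739, payoff=0.0000, prob=0.013946
DUDUDD: Ā=67.2789, payoff=0.0000, prob=0.013946
UUDUDD: Ā=80.7347, payoff=0.0000, prob=0.015496
DDUUDD: Ā=65.3837, payoff=1.3039, prob=0.013946
UDUUDD: Ā=78.4604, payoff=1.5646, prob=0.015496
DUUUDD: Ā=76.4654, payoff=3.5596, prob=0.015496
UUUUDD: Ā=91.7585, payoff=4.2716, prob=0.017217
DDDDUD: Ā=56.0178, payoff=0.0000, prob=0.012551
UDDDUD: Ā=67.2214, payoff=0.0000, prob=0.013946
DUDDUD: Ā=65.2264, payoff=1.4612, prob=0.013946
UUDDUD: Ā=78.2716, payoff=1.7534, prob=0.015496
DDUDUD: Ā=63.3311, payoff=3.3564, prob=0.013946
UDUDUD: Ā=75.9973, payoff=4.0277, prob=0.015496
DUUDUD: Ā=74.0023, payoff=6.0227, prob=0.015496
UUUDUD: Ā=88.8028, payoff=7.2273, prob=0.017217
DDDUUD: Ā=61.5306, payoff=5.1569, prob=0.013946
UDDUUD: Ā=73.8367, payoff=6.1883, prob=0.015496
DUDUUD: Ā=71.8417, payoff=8.1833, prob=0.015496
UUDUUD: Ā=86.2101, payoff=9.8200, prob=0.017217
DDUUUD: Ā=69.9465, payoff=10.0785, prob=0.015496
UDUUUD: Ā=83.9358, payoff=12.0943, prob=0.017217
DUUUUD: Ā=81.9408, payoff=14.0893, prob=0.017217
UUUUUD: Ā=98.3290, payoff=16.9071, prob=0.019130
DDDDDU: Ā=54.3929, payoff=1.1801, prob=0.012551
UDDDDU: Ā=65.2714, payoff=1.4161, prob=0.013946
DUDDDU: Ā=63.2764, payoff=3.4111, prob=0.013946
UUDDDU: Ā=75.9317, payoff=4.0933, prob=0.015496
DDUDDU: Ā=61.3812, payoff=5.3064, prob=0.013946
UDUDDU: Ā=73.6574, payoff=6.3676, prob=0.015496
DUUDDU: Ā=71.6624, payoff=8.3626, prob=0.015496
UUUDDU: Ā=85.9949, payoff=10.0351, prob=0.017217
DDDUDU: Ā=59.5807, payoff=7.1068, prob=0.013946
UDDUDU: Ā=71.4968, payoff=8.5282, prob=0.015496
DUDUDU: Ā=69.5018, payoff=10.5232, prob=0.015496
UUDUDU: Ā=83.4022, payoff=12.6279, prob=0.017217
DDUUDU: Ā=67.6066, payoff=12.4185, prob=0.015496
UDUUDU: Ā=81.1279, payoff=14.9022, prob=0.017217
DUUUDU: Ā=79.1329, payoff=16.8972, prob=0.017217
UUUUDU: Ā=94.9595, payoff=20.2766, prob=0.019130
DDDDUU: Ā=57.8702, payoff=8.8173, prob=0.013946
UDDDUU: Ā=69.4443, payoff=10.5808, prob=0.015496
DUDDUU: Ā=67.4493, payoff=12.5758, prob=0.015496
UUDDUU: Ā=80.9391, payoff=15.0909, prob=0.017217
DDUDUU: Ā=65.5540, payoff=14.4710, prob=0.015496
UDUDUU: Ā=78.6648, payoff=17.3652, prob=0.017217
DUUDUU: Ā=76.6698, payoff=19.3602, prob=0.017217
UUUDUU: Ā=92.0038, payoff=23.2323, prob=0.019130
DDDUUU: Ā=63.7535, payoff=16.2715, prob=0.015496
UDDUUU: Ā=76.5042, payoff=19.5258, prob=0.017217
DUDUUU: Ā=74.5092, payoff=21.5208, prob=0.017217
UUDUUU: Ā=89.4111, payoff=25.8250, prob=0.019130
DDUUUU: Ā=72.6140, payoff=23.4161, prob=0.017217
UDUUUU: Ā=87.1368, payoff=28.0993, prob=0.019130
DUUUUU: Ā=85.1418, payoff=30.0943, prob=0.019130
UUUUUU: Ā=102.1702, payoff=36.1131, prob=0.021256
Price = Σ prob·payoff / R^6 = 10.079427 / 1.340096 = 7.5214

price = 7.5214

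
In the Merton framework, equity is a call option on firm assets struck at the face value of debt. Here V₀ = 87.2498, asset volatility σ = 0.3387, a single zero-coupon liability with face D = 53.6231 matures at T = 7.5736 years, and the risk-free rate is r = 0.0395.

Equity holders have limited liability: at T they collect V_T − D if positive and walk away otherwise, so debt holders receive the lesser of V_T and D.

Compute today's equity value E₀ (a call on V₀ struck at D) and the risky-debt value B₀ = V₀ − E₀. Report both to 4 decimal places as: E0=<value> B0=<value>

Apply the equity-as-call identities (strike 53.6231, horizon 7.5736 years):
d₁ = [ln(V₀/D) + (r + σ²/2)T] / (σ√T)
   = [ln(87.2498/53.6231) + (0.0395 + 0.5·0.3387²)·7.5736] / (0.3387·√7.5736)
   = [0.486795 + 0.733570] / 0.932108 = 1.309253
d₂ = d₁ − σ√T = 1.309253 − 0.932108 = 0.377145
N(d₁) = 0.904776,  N(d₂) = 0.646967,  e^(−rT) = 0.741443
E₀ = V₀·N(d₁) − D·e^(−rT)·N(d₂)
   = 87.2498·0.904776 − 53.6231·0.741443·0.646967 = 53.219084
B₀ = V₀ − E₀ = 87.2498 − 53.219084 = 34.030716

E0=53.2191 B0=34.0307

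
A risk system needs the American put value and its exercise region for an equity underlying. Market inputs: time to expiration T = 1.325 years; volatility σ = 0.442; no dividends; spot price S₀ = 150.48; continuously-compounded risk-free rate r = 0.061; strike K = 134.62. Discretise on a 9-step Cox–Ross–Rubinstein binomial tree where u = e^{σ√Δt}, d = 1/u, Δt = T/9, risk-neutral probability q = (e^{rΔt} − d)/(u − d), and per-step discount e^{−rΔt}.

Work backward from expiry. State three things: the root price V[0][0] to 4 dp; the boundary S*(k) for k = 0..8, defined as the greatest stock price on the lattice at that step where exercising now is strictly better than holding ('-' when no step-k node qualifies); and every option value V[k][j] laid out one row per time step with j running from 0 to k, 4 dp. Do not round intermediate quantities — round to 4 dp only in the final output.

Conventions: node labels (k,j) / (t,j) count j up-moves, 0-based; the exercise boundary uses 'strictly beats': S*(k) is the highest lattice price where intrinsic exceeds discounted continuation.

price = 17.4220
boundary = - - - - 76.3598 64.4483 76.3598 90.4729 107.1943
tree:
17.4220
24.6296 10.0677
33.8844 15.2285 4.7571
45.2002 22.4601 7.8079 1.5954
58.2602 32.1285 12.5781 2.8713 0.2658
70.1717 44.2713 19.7905 5.1284 0.5200 0.0000
80.2251 58.2602 30.1925 9.0770 1.0172 0.0000 0.0000
88.7103 70.1717 44.1471 15.8881 1.9898 0.0000 0.0000 0.0000
95.8719 80.2251 58.2602 27.4257 3.8922 0.0000 0.0000 0.0000 0.0000
101.9163 88.7103 70.1717 44.1471 7.6137 0.0000 0.0000 0.0000 0.0000 0.0000

Δt=0.14722, u=1.18482, d=0.84401, q=0.48417, disc=e^(-rΔt)=0.99106
k=9 terminal: V=max(K-S,0) → 101.9163 88.7103 70.1717 44.1471 7.6137 0.0000 0.0000 0.0000 0.0000 0.0000
k=8: j=0 S=38.7481 intr=95.8719 cont=94.6683 V=95.8719[EX]; j=1 S=54.3949 intr=80.2251 cont=79.0216 V=80.2251[EX]; j=2 S=76.3598 intr=58.2602 cont=57.0566 V=58.2602[EX]; j=3 S=107.1943 intr=27.4257 cont=26.2221 V=27.4257[EX]; j=4 S=150.4800 intr=0.0000 cont=3.8922 V=3.8922[hold]; j=5 S=211.2447 intr=0.0000 cont=0.0000 V=0.0000[hold]; j=6 S=296.5464 intr=0.0000 cont=0.0000 V=0.0000[hold]; j=7 S=416.2935 intr=0.0000 cont=0.0000 V=0.0000[hold]; j=8 S=584.3952 intr=0.0000 cont=0.0000 V=0.0000[hold]  S*(8)=107.1943
k=7: j=0 S=45.9097 intr=88.7103 cont=87.5068 V=88.7103[EX]; j=1 S=64.4483 intr=70.1717 cont=68.9682 V=70.1717[EX]; j=2 S=90.4729 intr=44.1471 cont=42.9436 V=44.1471[EX]; j=3 S=127.0063 intr=7.6137 cont=15.8881 V=15.8881[hold]; j=4 S=178.2922 intr=0.0000 cont=1.9898 V=1.9898[hold]; j=5 S=250.2875 intr=0.0000 cont=0.0000 V=0.0000[hold]; j=6 S=351.3550 intr=0.0000 cont=0.0000 V=0.0000[hold]; j=7 S=493.2341 intr=0.0000 cont=0.0000 V=0.0000[hold]  S*(7)=90.4729
k=6: j=0 S=54.3949 intr=80.2251 cont=79.0216 V=80.2251[EX]; j=1 S=76.3598 intr=58.2602 cont=57.0566 V=58.2602[EX]; j=2 S=107.1943 intr=27.4257 cont=30.1925 V=30.1925[hold]; j=3 S=150.4800 intr=0.0000 cont=9.0770 V=9.0770[hold]; j=4 S=211.2447 intr=0.0000 cont=1.0172 V=1.0172[hold]; j=5 S=296.5464 intr=0.0000 cont=0.0000 V=0.0000[hold]; j=6 S=416.2935 intr=0.0000 cont=0.0000 V=0.0000[hold]  S*(6)=76.3598
k=5: j=0 S=64.4483 intr=70.1717 cont=68.9682 V=70.1717[EX]; j=1 S=90.4729 intr=44.1471 cont=44.2713 V=44.2713[hold]; j=2 S=127.0063 intr=7.6137 cont=19.7905 V=19.7905[hold]; j=3 S=178.2922 intr=0.0000 cont=5.1284 V=5.1284[hold]; j=4 S=250.2875 intr=0.0000 cont=0.5200 V=0.5200[hold]; j=5 S=351.3550 intr=0.0000 cont=0.0000 V=0.0000[hold]  S*(5)=64.4483
k=4: j=0 S=76.3598 intr=58.2602 cont=57.1162 V=58.2602[EX]; j=1 S=107.1943 intr=27.4257 cont=32.1285 V=32.1285[hold]; j=2 S=150.4800 intr=0.0000 cont=12.5781 V=12.5781[hold]; j=3 S=211.2447 intr=0.0000 cont=2.8713 V=2.8713[hold]; j=4 S=296.5464 intr=0.0000 cont=0.2658 V=0.2658[hold]  S*(4)=76.3598
k=3: j=0 S=90.4729 intr=44.1471 cont=45.2002 V=45.2002[hold]; j=1 S=127.0063 intr=7.6137 cont=22.4601 V=22.4601[hold]; j=2 S=178.2922 intr=0.0000 cont=7.8079 V=7.8079[hold]; j=3 S=250.2875 intr=0.0000 cont=1.5954 V=1.5954[hold]  S*(3)=-
k=2: j=0 S=107.1943 intr=27.4257 cont=33.8844 V=33.8844[hold]; j=1 S=150.4800 intr=0.0000 cont=15.2285 V=15.2285[hold]; j=2 S=211.2447 intr=0.0000 cont=4.7571 V=4.7571[hold]  S*(2)=-
k=1: j=0 S=127.0063 intr=7.6137 cont=24.6296 V=24.6296[hold]; j=1 S=178.2922 intr=0.0000 cont=10.0677 V=10.0677[hold]  S*(1)=-
k=0: j=0 S=150.4800 intr=0.0000 cont=17.4220 V=17.4220[hold]  S*(0)=-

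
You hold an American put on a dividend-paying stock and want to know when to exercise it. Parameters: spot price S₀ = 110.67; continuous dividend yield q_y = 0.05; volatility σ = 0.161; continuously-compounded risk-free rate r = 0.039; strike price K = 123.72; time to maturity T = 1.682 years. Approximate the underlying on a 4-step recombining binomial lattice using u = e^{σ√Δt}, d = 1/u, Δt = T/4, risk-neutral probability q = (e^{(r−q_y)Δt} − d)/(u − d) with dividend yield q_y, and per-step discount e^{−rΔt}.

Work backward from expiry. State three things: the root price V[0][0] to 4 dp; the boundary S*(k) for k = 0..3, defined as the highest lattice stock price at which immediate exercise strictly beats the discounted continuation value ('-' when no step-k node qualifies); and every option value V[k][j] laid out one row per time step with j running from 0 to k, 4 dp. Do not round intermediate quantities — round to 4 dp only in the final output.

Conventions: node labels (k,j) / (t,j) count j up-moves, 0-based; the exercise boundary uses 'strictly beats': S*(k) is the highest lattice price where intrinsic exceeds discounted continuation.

price = 18.3329
boundary = - - 89.8147 80.9108
tree:
18.3329
25.4455 10.3758
33.9053 16.1142 3.7944
42.8092 24.0834 7.0368 0.0000
50.8305 33.9053 13.0500 0.0000 0.0000

Δt=0.42050  u=1.11005  d=0.90086  q=0.45186  discount=0.98373
step 4 (expiry): payoffs max(K−S,0) = 50.8305 33.9053 13.0500 0.0000 0.0000
step 3: (k=3,j=0): S=80.9108, K−S=42.8092, hold=42.4802 ⇒ V=42.8092 exercise | (k=3,j=1): S=99.6985, K−S=24.0215, hold=24.0834 ⇒ V=24.0834 continue | (k=3,j=2): S=122.8489, K−S=0.8711, hold=7.0368 ⇒ V=7.0368 continue | (k=3,j=3): S=151.3748, K−S=0.0000, hold=0.0000 ⇒ V=0.0000 continue  boundary S*=80.9108
step 2: (k=2,j=0): S=89.8147, K−S=33.9053, hold=33.7890 ⇒ V=33.9053 exercise | (k=2,j=1): S=110.6700, K−S=13.0500, hold=16.1142 ⇒ V=16.1142 continue | (k=2,j=2): S=136.3680, K−S=0.0000, hold=3.7944 ⇒ V=3.7944 continue  boundary S*=89.8147
step 1: (k=1,j=0): S=99.6985, K−S=24.0215, hold=25.4455 ⇒ V=25.4455 continue | (k=1,j=1): S=122.8489, K−S=0.8711, hold=10.3758 ⇒ V=10.3758 continue  boundary S*=-
step 0: (k=0,j=0): S=110.6700, K−S=13.0500, hold=18.3329 ⇒ V=18.3329 continue  boundary S*=-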